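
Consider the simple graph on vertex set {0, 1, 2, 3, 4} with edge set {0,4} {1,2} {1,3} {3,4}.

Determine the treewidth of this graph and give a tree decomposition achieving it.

Treewidth 1.
One optimal decomposition is:
Bags: B1 = {1, 2}  B2 = {1, 3}  B3 = {3, 4}  B4 = {0, 4}
Tree: B1–B2, B2–B3, B3–B4

Each bag holds 2 vertices, so the decomposition has width 1, which upper-bounds the treewidth. G has an edge, so its treewidth is at least 1. Therefore the treewidth is 1.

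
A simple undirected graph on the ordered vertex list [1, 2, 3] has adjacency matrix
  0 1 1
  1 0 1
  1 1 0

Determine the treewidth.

A width-2 tree decomposition is:
Bags: B1 = {1, 2, 3}
Tree: (single bag)
With just one bag of size 3, the width is 3 − 1 = 2, so tw(G) ≤ 2. For the lower bound, the 3 vertices {1, 2, 3} are pairwise adjacent, and any tree decomposition puts a clique entirely inside one bag — forcing width ≥ 2. Hence tw(G) = 2 exactly.

2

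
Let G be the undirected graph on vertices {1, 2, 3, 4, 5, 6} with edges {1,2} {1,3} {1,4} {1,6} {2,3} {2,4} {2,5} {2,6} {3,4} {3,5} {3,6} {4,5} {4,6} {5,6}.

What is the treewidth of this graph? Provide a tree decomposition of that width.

Treewidth 4.
One optimal decomposition is:
Bags: B1 = {2, 3, 4, 5, 6}  B2 = {1, 2, 3, 4, 6}
Tree: B1–B2

Every bag has size at most 5, so the width is 5 − 1 = 4 and tw(G) ≤ 4. For the lower bound, the 5 vertices {1, 2, 3, 4, 6} are pairwise adjacent, and any tree decomposition puts a clique entirely inside one bag — forcing width ≥ 4. Hence tw(G) = 4 exactly.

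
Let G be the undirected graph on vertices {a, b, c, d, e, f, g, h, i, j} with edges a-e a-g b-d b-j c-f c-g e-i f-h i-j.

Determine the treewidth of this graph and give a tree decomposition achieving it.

Every bag has size at most 2, so the width is 2 − 1 = 1 and tw(G) ≤ 1. Since G has at least one edge (e.g. d–b), it is not an edgeless graph, so tw(G) ≥ 1. The upper and lower bounds meet at 1, so that is the treewidth.

Treewidth 1.
One such decomposition:
Bags: B1 = {b, d}  B2 = {b, j}  B3 = {i, j}  B4 = {e, i}  B5 = {a, e}  B6 = {a, g}  B7 = {c, g}  B8 = {c, f}  B9 = {f, h}
Tree: B1–B2, B2–B3, B3–B4, B4–B5, B5–B6, B6–B7, B7–B8, B8–B9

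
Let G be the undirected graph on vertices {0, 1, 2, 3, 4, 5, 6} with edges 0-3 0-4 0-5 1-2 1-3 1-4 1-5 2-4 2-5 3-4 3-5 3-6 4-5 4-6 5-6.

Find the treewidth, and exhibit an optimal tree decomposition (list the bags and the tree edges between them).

Treewidth 3.
One such decomposition:
Bags: B1 = {0, 3, 4, 5}  B2 = {1, 3, 4, 5}  B3 = {1, 2, 4, 5}  B4 = {3, 4, 5, 6}
Tree: B1–B2, B2–B3, B2–B4

The largest bag has 4 vertices, giving width 3; this decomposition certifies tw(G) ≤ 3. Conversely, {1, 2, 4, 5} is a clique of size 4, and the vertices of any clique must share a bag in every tree decomposition; so some bag has ≥ 4 vertices and tw(G) ≥ 3. Therefore the treewidth is 3.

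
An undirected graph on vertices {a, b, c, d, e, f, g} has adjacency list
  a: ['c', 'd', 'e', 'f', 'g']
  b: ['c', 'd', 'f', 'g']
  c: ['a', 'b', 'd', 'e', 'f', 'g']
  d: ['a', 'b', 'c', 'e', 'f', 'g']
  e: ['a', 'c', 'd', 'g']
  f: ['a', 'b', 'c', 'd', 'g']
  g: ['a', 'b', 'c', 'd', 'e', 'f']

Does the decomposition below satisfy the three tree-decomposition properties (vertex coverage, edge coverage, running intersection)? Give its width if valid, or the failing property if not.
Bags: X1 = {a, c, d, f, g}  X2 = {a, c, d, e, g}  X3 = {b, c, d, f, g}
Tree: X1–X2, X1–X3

Yes; width 4.

Checking the three conditions: (i) the bags cover all of {a, b, c, d, e, f, g}; (ii) for each edge, some bag contains both endpoints; (iii) the bags containing any fixed vertex form a subtree. All hold, so the decomposition is valid with width 5 − 1 = 4.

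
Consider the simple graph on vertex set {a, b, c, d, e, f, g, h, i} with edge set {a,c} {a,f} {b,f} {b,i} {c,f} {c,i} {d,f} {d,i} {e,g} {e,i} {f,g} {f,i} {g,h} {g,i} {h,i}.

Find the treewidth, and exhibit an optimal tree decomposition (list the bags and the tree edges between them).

Each bag holds 3 vertices, so the decomposition has width 2, which upper-bounds the treewidth. Conversely, {a, c, f} is a clique of size 3, and the vertices of any clique must share a bag in every tree decomposition; so some bag has ≥ 3 vertices and tw(G) ≥ 2. Therefore the treewidth is 2.

Treewidth 2.
Bags: B1 = {f, g, i}  B2 = {c, f, i}  B3 = {a, c, f}  B4 = {b, f, i}  B5 = {e, g, i}  B6 = {d, f, i}  B7 = {g, h, i}
Tree: B1–B2, B2–B3, B1–B4, B1–B5, B1–B6, B5–B7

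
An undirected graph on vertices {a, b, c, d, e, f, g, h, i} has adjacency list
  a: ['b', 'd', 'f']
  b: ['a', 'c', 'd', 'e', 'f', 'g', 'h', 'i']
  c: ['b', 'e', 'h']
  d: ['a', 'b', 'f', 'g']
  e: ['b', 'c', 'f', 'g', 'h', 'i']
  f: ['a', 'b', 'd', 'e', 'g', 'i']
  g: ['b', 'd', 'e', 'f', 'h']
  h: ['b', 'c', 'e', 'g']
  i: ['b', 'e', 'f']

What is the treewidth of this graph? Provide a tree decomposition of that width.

Treewidth 3.
One optimal decomposition is:
Bags: B1 = {b, e, f, i}  B2 = {b, e, f, g}  B3 = {b, e, g, h}  B4 = {b, d, f, g}  B5 = {a, b, d, f}  B6 = {b, c, e, h}
Tree: B1–B2, B2–B3, B2–B4, B4–B5, B3–B6

Each bag holds 4 vertices, so the decomposition has width 3, which upper-bounds the treewidth. For the lower bound, the 4 vertices {b, e, g, h} are pairwise adjacent, and any tree decomposition puts a clique entirely inside one bag — forcing width ≥ 3. Therefore the treewidth is 3.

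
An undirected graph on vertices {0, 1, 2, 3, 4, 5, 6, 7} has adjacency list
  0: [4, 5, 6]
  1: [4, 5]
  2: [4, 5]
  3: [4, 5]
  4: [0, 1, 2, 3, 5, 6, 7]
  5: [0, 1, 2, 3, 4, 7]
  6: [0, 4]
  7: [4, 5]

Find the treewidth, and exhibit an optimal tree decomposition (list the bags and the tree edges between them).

Each bag holds 3 vertices, so the decomposition has width 2, which upper-bounds the treewidth. On the other hand G contains the 3-clique {0, 4, 5}. A clique must lie in a single bag of any decomposition, so no decomposition can have width below 2. The upper and lower bounds meet at 2, so that is the treewidth.

Treewidth 2.
Bags: B1 = {0, 4, 5}  B2 = {4, 5, 7}  B3 = {2, 4, 5}  B4 = {0, 4, 6}  B5 = {1, 4, 5}  B6 = {3, 4, 5}
Tree: B1–B2, B2–B3, B1–B4, B3–B5, B1–B6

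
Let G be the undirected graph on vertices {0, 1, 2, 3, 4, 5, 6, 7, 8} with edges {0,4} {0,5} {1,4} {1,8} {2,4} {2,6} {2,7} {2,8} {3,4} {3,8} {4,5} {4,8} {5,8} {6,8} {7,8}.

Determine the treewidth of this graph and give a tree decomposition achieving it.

Treewidth 2.
One such decomposition:
Bags: B1 = {4, 5, 8}  B2 = {0, 4, 5}  B3 = {1, 4, 8}  B4 = {2, 4, 8}  B5 = {2, 6, 8}  B6 = {2, 7, 8}  B7 = {3, 4, 8}
Tree: B1–B2, B1–B3, B1–B4, B4–B5, B5–B6, B1–B7

The largest bag has 3 vertices, giving width 2; this decomposition certifies tw(G) ≤ 2. On the other hand G contains the 3-clique {0, 4, 5}. A clique must lie in a single bag of any decomposition, so no decomposition can have width below 2. Therefore the treewidth is 2.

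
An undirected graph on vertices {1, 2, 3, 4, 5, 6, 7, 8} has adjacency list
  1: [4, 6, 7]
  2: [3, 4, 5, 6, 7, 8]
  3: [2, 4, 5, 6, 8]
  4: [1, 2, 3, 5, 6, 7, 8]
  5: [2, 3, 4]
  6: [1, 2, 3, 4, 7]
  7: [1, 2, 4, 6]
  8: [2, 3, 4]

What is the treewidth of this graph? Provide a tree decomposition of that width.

Every bag has size at most 4, so the width is 4 − 1 = 3 and tw(G) ≤ 3. Conversely, {1, 4, 6, 7} is a clique of size 4, and the vertices of any clique must share a bag in every tree decomposition; so some bag has ≥ 4 vertices and tw(G) ≥ 3. Hence tw(G) = 3 exactly.

Treewidth 3.
One such decomposition:
Bags: B1 = {2, 3, 4, 6}  B2 = {2, 4, 6, 7}  B3 = {1, 4, 6, 7}  B4 = {2, 3, 4, 5}  B5 = {2, 3, 4, 8}
Tree: B1–B2, B2–B3, B1–B4, B4–B5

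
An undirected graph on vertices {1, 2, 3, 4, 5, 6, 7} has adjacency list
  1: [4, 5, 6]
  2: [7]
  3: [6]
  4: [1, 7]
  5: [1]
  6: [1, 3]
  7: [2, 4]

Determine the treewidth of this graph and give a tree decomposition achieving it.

Each bag holds 2 vertices, so the decomposition has width 1, which upper-bounds the treewidth. Any graph with an edge has treewidth ≥ 1, and G has the edge 3–6. Therefore the treewidth is 1.

Treewidth 1.
One such decomposition:
Bags: B1 = {3, 6}  B2 = {1, 6}  B3 = {1, 4}  B4 = {1, 5}  B5 = {4, 7}  B6 = {2, 7}
Tree: B1–B2, B2–B3, B2–B4, B3–B5, B5–B6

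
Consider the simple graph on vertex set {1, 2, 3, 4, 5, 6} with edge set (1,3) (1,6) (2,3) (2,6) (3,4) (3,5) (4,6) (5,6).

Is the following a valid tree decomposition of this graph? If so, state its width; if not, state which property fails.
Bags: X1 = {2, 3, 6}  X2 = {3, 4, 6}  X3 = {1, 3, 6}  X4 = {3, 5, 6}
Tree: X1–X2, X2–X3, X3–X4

Yes; width 2.

Vertex coverage: the bags together contain {1, 2, 3, 4, 5, 6}, the full vertex set. Edge coverage: each edge of G has both endpoints in at least one bag. Running intersection: for every vertex, the bags containing it form a connected subtree. All three properties hold, so this is a valid tree decomposition of width max|bag| − 1 = 2, and hence tw(G) ≤ 2.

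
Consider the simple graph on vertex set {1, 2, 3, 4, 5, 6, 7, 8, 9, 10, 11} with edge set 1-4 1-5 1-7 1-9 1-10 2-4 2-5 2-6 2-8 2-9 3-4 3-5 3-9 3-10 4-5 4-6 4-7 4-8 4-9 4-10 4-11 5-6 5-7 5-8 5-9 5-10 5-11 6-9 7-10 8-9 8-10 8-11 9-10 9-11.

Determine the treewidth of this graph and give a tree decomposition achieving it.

Treewidth 4.
Bags: B1 = {4, 5, 8, 9, 10}  B2 = {4, 5, 8, 9, 11}  B3 = {1, 4, 5, 9, 10}  B4 = {2, 4, 5, 8, 9}  B5 = {2, 4, 5, 6, 9}  B6 = {1, 4, 5, 7, 10}  B7 = {3, 4, 5, 9, 10}
Tree: B1–B2, B1–B3, B1–B4, B4–B5, B3–B6, B3–B7

Each bag holds 5 vertices, so the decomposition has width 4, which upper-bounds the treewidth. On the other hand G contains the 5-clique {4, 5, 8, 9, 10}. A clique must lie in a single bag of any decomposition, so no decomposition can have width below 4. Hence tw(G) = 4 exactly.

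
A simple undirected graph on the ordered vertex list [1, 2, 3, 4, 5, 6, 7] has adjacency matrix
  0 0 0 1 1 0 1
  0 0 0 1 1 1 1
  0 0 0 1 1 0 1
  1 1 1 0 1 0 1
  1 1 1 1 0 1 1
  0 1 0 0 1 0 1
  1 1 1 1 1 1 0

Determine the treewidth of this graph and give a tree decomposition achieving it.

Treewidth 3.
Bags: B1 = {2, 4, 5, 7}  B2 = {2, 5, 6, 7}  B3 = {3, 4, 5, 7}  B4 = {1, 4, 5, 7}
Tree: B1–B2, B1–B3, B3–B4

Every bag has size at most 4, so the width is 4 − 1 = 3 and tw(G) ≤ 3. For the lower bound, the 4 vertices {1, 4, 5, 7} are pairwise adjacent, and any tree decomposition puts a clique entirely inside one bag — forcing width ≥ 3. Combining the bounds, tw(G) = 3.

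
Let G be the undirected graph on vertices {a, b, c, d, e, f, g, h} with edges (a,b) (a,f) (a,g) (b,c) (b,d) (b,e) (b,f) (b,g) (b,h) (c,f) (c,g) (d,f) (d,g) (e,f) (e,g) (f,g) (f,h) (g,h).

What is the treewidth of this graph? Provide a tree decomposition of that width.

The largest bag has 4 vertices, giving width 3; this decomposition certifies tw(G) ≤ 3. On the other hand G contains the 4-clique {b, d, f, g}. A clique must lie in a single bag of any decomposition, so no decomposition can have width below 3. Therefore the treewidth is 3.

Treewidth 3.
One optimal decomposition is:
Bags: B1 = {b, d, f, g}  B2 = {b, f, g, h}  B3 = {b, c, f, g}  B4 = {a, b, f, g}  B5 = {b, e, f, g}
Tree: B1–B2, B2–B3, B1–B4, B2–B5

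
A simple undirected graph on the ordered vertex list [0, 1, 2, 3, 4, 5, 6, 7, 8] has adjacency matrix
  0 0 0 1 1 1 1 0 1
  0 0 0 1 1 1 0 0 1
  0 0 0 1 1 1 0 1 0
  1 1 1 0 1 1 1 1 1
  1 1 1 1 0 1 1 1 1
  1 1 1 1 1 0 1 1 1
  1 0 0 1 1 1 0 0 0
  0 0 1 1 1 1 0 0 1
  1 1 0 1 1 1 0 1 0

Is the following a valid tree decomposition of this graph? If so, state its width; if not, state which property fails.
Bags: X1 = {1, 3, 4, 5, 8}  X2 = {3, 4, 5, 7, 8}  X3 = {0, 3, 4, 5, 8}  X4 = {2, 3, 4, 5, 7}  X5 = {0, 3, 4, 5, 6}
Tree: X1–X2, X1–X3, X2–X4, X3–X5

Vertex coverage: the bags together contain {0, 1, 2, 3, 4, 5, 6, 7, 8}, the full vertex set. Edge coverage: each edge of G has both endpoints in at least one bag. Running intersection: for every vertex, the bags containing it form a connected subtree. All three properties hold, so this is a valid tree decomposition of width max|bag| − 1 = 4, and hence tw(G) ≤ 4.

Yes; width 4.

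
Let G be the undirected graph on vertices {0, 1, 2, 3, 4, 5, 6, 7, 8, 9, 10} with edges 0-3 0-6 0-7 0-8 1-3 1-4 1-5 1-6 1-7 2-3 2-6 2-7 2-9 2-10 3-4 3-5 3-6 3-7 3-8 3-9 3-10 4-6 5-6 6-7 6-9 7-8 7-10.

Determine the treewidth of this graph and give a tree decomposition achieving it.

Every bag has size at most 4, so the width is 4 − 1 = 3 and tw(G) ≤ 3. For the lower bound, the 4 vertices {0, 3, 7, 8} are pairwise adjacent, and any tree decomposition puts a clique entirely inside one bag — forcing width ≥ 3. The upper and lower bounds meet at 3, so that is the treewidth.

Treewidth 3.
Bags: B1 = {2, 3, 6, 7}  B2 = {1, 3, 6, 7}  B3 = {1, 3, 4, 6}  B4 = {0, 3, 6, 7}  B5 = {2, 3, 6, 9}  B6 = {1, 3, 5, 6}  B7 = {0, 3, 7, 8}  B8 = {2, 3, 7, 10}
Tree: B1–B2, B2–B3, B2–B4, B1–B5, B3–B6, B4–B7, B1–B8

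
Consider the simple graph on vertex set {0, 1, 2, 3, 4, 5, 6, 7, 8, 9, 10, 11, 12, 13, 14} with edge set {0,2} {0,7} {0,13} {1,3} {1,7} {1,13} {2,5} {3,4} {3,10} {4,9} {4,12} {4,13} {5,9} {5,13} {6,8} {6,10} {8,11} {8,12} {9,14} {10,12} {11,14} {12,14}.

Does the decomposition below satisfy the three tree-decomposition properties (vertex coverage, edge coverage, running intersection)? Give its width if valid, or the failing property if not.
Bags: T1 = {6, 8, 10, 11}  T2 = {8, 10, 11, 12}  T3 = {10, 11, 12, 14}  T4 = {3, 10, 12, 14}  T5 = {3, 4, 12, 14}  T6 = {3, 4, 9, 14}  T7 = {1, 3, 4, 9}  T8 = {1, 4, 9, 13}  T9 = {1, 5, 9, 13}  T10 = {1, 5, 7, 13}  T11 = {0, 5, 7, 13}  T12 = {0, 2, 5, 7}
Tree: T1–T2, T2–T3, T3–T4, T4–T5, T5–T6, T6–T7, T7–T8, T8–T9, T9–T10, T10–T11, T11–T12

Yes; width 3.

Vertex coverage: the bags together contain {0, 1, 2, 3, 4, 5, 6, 7, 8, 9, 10, 11, 12, 13, 14}, the full vertex set. Edge coverage: each edge of G has both endpoints in at least one bag. Running intersection: for every vertex, the bags containing it form a connected subtree. All three properties hold, so this is a valid tree decomposition of width max|bag| − 1 = 3, and hence tw(G) ≤ 3.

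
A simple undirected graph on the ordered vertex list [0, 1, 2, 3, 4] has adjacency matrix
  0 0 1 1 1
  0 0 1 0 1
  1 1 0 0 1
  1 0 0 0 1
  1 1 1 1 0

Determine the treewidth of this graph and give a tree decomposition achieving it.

Each bag holds 3 vertices, so the decomposition has width 2, which upper-bounds the treewidth. Conversely, {0, 2, 4} is a clique of size 3, and the vertices of any clique must share a bag in every tree decomposition; so some bag has ≥ 3 vertices and tw(G) ≥ 2. Therefore the treewidth is 2.

Treewidth 2.
One such decomposition:
Bags: B1 = {0, 3, 4}  B2 = {0, 2, 4}  B3 = {1, 2, 4}
Tree: B1–B2, B2–B3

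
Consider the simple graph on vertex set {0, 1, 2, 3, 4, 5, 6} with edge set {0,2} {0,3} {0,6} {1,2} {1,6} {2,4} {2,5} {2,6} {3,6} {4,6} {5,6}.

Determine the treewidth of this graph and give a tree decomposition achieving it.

Treewidth 2.
One such decomposition:
Bags: B1 = {1, 2, 6}  B2 = {2, 5, 6}  B3 = {0, 2, 6}  B4 = {2, 4, 6}  B5 = {0, 3, 6}
Tree: B1–B2, B1–B3, B3–B4, B3–B5

Each bag holds 3 vertices, so the decomposition has width 2, which upper-bounds the treewidth. For the lower bound, the 3 vertices {0, 2, 6} are pairwise adjacent, and any tree decomposition puts a clique entirely inside one bag — forcing width ≥ 2. The upper and lower bounds meet at 2, so that is the treewidth.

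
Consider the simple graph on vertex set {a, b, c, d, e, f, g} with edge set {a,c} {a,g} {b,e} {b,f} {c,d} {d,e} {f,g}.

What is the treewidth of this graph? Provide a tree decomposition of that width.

Treewidth 2.
One optimal decomposition is:
Bags: B1 = {a, c, g}  B2 = {c, f, g}  B3 = {b, c, f}  B4 = {b, c, e}  B5 = {c, d, e}
Tree: B1–B2, B2–B3, B3–B4, B4–B5

Every bag has size at most 3, so the width is 3 − 1 = 2 and tw(G) ≤ 2. Since c–a–g–f–b–e–d–c is a cycle in G, G is not acyclic. Forests are exactly the graphs of treewidth ≤ 1, so tw(G) ≥ 2. Combining the bounds, tw(G) = 2.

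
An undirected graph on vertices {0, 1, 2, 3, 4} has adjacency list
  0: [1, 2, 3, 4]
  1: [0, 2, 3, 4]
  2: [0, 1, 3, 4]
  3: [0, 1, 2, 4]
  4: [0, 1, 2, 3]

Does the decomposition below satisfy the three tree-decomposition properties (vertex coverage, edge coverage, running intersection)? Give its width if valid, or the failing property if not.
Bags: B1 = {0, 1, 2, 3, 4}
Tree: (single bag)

Yes; width 4.

Vertex coverage: the bags together contain {0, 1, 2, 3, 4}, the full vertex set. Edge coverage: each edge of G has both endpoints in at least one bag. Running intersection: for every vertex, the bags containing it form a connected subtree. All three properties hold, so this is a valid tree decomposition of width max|bag| − 1 = 4, and hence tw(G) ≤ 4.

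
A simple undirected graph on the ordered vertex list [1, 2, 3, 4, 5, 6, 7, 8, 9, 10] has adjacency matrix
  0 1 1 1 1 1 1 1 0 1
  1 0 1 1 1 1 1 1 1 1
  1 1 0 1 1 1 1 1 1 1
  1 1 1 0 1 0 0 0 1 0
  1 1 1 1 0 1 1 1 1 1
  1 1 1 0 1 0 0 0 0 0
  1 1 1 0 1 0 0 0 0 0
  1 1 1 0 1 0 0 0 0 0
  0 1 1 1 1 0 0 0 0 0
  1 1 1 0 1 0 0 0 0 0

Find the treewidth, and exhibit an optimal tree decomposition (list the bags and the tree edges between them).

Treewidth 4.
Bags: B1 = {1, 2, 3, 4, 5}  B2 = {1, 2, 3, 5, 10}  B3 = {2, 3, 4, 5, 9}  B4 = {1, 2, 3, 5, 7}  B5 = {1, 2, 3, 5, 6}  B6 = {1, 2, 3, 5, 8}
Tree: B1–B2, B1–B3, B2–B4, B1–B5, B1–B6

Every bag has size at most 5, so the width is 5 − 1 = 4 and tw(G) ≤ 4. Conversely, {1, 2, 3, 4, 5} is a clique of size 5, and the vertices of any clique must share a bag in every tree decomposition; so some bag has ≥ 5 vertices and tw(G) ≥ 4. Hence tw(G) = 4 exactly.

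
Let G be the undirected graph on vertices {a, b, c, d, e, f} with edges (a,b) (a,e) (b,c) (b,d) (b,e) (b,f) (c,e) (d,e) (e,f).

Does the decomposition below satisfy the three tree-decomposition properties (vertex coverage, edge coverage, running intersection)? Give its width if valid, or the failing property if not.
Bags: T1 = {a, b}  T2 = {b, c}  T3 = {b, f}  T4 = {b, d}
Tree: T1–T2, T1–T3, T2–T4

No — vertex e appears in no bag.

A tree decomposition must satisfy three properties: every vertex lies in some bag; for every edge, both endpoints lie together in some bag; and for every vertex, the bags containing it form a connected subtree. Here vertex e appears in no bag, so the decomposition is invalid.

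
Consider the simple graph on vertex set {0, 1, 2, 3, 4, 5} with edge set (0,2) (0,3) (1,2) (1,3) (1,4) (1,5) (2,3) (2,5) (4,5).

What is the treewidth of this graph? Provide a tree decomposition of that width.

Treewidth 2.
One optimal decomposition is:
Bags: B1 = {1, 2, 5}  B2 = {1, 4, 5}  B3 = {1, 2, 3}  B4 = {0, 2, 3}
Tree: B1–B2, B1–B3, B3–B4

Each bag holds 3 vertices, so the decomposition has width 2, which upper-bounds the treewidth. Conversely, {0, 2, 3} is a clique of size 3, and the vertices of any clique must share a bag in every tree decomposition; so some bag has ≥ 3 vertices and tw(G) ≥ 2. Hence tw(G) = 2 exactly.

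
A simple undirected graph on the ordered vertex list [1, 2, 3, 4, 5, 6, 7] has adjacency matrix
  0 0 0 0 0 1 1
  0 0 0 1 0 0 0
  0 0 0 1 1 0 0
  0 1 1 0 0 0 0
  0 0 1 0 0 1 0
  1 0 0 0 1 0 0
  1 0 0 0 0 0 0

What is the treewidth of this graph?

1

A width-1 tree decomposition is:
Bags: B1 = {2, 4}  B2 = {3, 4}  B3 = {3, 5}  B4 = {5, 6}  B5 = {1, 6}  B6 = {1, 7}
Tree: B1–B2, B2–B3, B3–B4, B4–B5, B5–B6
Each bag holds 2 vertices, so the decomposition has width 1, which upper-bounds the treewidth. Since G has at least one edge (e.g. 2–4), it is not an edgeless graph, so tw(G) ≥ 1. Therefore the treewidth is 1.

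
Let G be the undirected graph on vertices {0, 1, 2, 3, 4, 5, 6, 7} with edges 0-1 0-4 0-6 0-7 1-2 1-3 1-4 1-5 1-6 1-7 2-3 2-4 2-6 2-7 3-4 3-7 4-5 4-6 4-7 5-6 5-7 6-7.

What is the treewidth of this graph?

A width-4 tree decomposition is:
Bags: B1 = {1, 2, 4, 6, 7}  B2 = {0, 1, 4, 6, 7}  B3 = {1, 2, 3, 4, 7}  B4 = {1, 4, 5, 6, 7}
Tree: B1–B2, B1–B3, B1–B4
Each bag holds 5 vertices, so the decomposition has width 4, which upper-bounds the treewidth. Conversely, {1, 2, 3, 4, 7} is a clique of size 5, and the vertices of any clique must share a bag in every tree decomposition; so some bag has ≥ 5 vertices and tw(G) ≥ 4. Combining the bounds, tw(G) = 4.

4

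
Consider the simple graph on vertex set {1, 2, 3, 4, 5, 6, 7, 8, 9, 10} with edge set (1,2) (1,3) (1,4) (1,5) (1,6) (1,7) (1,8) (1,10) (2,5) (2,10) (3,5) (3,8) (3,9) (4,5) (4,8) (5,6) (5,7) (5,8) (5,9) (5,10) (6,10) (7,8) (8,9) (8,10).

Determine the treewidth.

3

A width-3 tree decomposition is:
Bags: B1 = {1, 3, 5, 8}  B2 = {3, 5, 8, 9}  B3 = {1, 5, 7, 8}  B4 = {1, 4, 5, 8}  B5 = {1, 5, 8, 10}  B6 = {1, 2, 5, 10}  B7 = {1, 5, 6, 10}
Tree: B1–B2, B1–B3, B3–B4, B1–B5, B5–B6, B6–B7
The largest bag has 4 vertices, giving width 3; this decomposition certifies tw(G) ≤ 3. On the other hand G contains the 4-clique {1, 5, 8, 10}. A clique must lie in a single bag of any decomposition, so no decomposition can have width below 3. Hence tw(G) = 3 exactly.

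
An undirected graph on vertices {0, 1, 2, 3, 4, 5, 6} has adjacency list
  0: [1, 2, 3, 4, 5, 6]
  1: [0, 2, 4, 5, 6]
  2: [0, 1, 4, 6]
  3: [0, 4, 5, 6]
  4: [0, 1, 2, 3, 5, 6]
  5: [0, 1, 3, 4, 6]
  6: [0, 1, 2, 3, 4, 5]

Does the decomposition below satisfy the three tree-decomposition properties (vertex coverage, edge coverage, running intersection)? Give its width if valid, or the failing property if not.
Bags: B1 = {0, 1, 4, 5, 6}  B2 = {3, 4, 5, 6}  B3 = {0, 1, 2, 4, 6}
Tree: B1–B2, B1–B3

A tree decomposition must satisfy three properties: every vertex lies in some bag; for every edge, both endpoints lie together in some bag; and for every vertex, the bags containing it form a connected subtree. Here edge (0,3) lies in no bag, so the decomposition is invalid.

No — edge (0,3) lies in no bag.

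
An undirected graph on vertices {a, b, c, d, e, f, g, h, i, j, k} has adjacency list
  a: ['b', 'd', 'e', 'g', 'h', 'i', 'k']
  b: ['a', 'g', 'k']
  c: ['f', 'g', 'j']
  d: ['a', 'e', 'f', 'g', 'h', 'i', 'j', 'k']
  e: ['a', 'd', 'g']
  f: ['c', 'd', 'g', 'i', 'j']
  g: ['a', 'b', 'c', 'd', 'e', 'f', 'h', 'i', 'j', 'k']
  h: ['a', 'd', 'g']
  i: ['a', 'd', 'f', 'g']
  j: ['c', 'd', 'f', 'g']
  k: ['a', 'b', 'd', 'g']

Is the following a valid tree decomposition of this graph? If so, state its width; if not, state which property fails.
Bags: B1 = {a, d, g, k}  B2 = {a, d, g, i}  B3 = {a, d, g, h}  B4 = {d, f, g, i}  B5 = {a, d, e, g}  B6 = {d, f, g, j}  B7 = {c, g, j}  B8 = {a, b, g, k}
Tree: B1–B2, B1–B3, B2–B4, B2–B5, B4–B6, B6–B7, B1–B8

No — edge (f,c) lies in no bag.

A tree decomposition must satisfy three properties: every vertex lies in some bag; for every edge, both endpoints lie together in some bag; and for every vertex, the bags containing it form a connected subtree. Here edge (f,c) lies in no bag, so the decomposition is invalid.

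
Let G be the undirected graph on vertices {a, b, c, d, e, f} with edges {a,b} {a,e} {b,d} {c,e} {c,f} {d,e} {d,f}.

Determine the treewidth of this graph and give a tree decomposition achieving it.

Each bag holds 3 vertices, so the decomposition has width 2, which upper-bounds the treewidth. The edges c–f–d–e–c form a cycle, so G is not a tree and its treewidth is at least 2. The upper and lower bounds meet at 2, so that is the treewidth.

Treewidth 2.
One optimal decomposition is:
Bags: B1 = {c, e, f}  B2 = {d, e, f}  B3 = {a, d, e}  B4 = {a, b, d}
Tree: B1–B2, B2–B3, B3–B4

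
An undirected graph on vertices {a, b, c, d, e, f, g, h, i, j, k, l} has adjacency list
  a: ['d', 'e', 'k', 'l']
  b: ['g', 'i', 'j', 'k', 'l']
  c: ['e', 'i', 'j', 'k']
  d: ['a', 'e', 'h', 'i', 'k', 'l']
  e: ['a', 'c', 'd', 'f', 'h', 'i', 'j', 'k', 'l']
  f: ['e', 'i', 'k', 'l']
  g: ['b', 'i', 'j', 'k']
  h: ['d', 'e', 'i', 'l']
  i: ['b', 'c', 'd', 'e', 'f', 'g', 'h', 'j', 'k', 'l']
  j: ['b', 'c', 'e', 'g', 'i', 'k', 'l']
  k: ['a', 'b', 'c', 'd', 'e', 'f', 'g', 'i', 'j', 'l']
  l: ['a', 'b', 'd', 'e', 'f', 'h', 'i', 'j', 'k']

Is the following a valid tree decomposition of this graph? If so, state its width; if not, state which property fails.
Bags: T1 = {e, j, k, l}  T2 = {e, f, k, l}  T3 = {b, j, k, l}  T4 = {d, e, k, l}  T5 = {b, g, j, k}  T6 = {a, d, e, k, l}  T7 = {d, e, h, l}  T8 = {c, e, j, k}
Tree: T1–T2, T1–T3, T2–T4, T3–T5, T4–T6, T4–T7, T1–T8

A tree decomposition must satisfy three properties: every vertex lies in some bag; for every edge, both endpoints lie together in some bag; and for every vertex, the bags containing it form a connected subtree. Here vertex i appears in no bag, so the decomposition is invalid.

No — vertex i appears in no bag.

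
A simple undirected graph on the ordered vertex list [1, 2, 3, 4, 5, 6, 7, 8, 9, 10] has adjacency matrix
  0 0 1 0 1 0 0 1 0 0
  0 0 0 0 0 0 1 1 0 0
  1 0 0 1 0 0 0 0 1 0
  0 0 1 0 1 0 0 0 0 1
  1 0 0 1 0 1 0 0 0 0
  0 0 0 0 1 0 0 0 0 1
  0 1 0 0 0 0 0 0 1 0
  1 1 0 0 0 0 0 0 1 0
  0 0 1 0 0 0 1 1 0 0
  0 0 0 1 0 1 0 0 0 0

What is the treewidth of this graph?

2

A width-2 tree decomposition is:
Bags: B1 = {2, 7, 8}  B2 = {7, 8, 9}  B3 = {1, 8, 9}  B4 = {1, 3, 9}  B5 = {1, 3, 5}  B6 = {3, 4, 5}  B7 = {4, 5, 6}  B8 = {4, 6, 10}
Tree: B1–B2, B2–B3, B3–B4, B4–B5, B5–B6, B6–B7, B7–B8
Each bag holds 3 vertices, so the decomposition has width 2, which upper-bounds the treewidth. The edges 2–7–9–8–2 form a cycle, so G is not a tree and its treewidth is at least 2. The upper and lower bounds meet at 2, so that is the treewidth.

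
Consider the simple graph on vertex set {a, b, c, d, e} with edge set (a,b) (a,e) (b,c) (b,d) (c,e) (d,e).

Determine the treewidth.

A width-2 tree decomposition is:
Bags: B1 = {b, d, e}  B2 = {b, c, e}  B3 = {a, b, e}
Tree: B1–B2, B2–B3
Each bag holds 3 vertices, so the decomposition has width 2, which upper-bounds the treewidth. For the lower bound, G contains the cycle b–d–e–c–b, so G is not a forest; only forests have treewidth ≤ 1, hence tw(G) ≥ 2. Combining the bounds, tw(G) = 2.

2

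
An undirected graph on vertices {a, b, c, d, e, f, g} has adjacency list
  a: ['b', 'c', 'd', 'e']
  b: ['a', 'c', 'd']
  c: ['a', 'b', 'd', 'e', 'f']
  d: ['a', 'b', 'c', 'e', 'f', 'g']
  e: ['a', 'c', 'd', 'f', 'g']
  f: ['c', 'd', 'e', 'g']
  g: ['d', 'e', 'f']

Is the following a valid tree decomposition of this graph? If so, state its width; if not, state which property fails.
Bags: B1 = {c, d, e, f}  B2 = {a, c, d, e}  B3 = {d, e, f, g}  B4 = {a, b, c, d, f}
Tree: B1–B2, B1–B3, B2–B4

A tree decomposition must satisfy three properties: every vertex lies in some bag; for every edge, both endpoints lie together in some bag; and for every vertex, the bags containing it form a connected subtree. Here bags containing vertex f are not connected in the tree, so the decomposition is invalid.

No — bags containing vertex f are not connected in the tree.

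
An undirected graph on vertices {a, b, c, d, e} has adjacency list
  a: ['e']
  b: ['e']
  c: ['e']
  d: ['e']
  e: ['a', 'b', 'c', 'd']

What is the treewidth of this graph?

1

A width-1 tree decomposition is:
Bags: B1 = {a, e}  B2 = {d, e}  B3 = {c, e}  B4 = {b, e}
Tree: B1–B2, B1–B3, B2–B4
The largest bag has 2 vertices, giving width 1; this decomposition certifies tw(G) ≤ 1. Since G has at least one edge (e.g. a–e), it is not an edgeless graph, so tw(G) ≥ 1. Hence tw(G) = 1 exactly.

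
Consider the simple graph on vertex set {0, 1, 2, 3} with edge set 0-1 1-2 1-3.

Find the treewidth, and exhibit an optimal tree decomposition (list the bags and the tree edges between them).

The largest bag has 2 vertices, giving width 1; this decomposition certifies tw(G) ≤ 1. Since G has at least one edge (e.g. 0–1), it is not an edgeless graph, so tw(G) ≥ 1. Hence tw(G) = 1 exactly.

Treewidth 1.
Bags: B1 = {0, 1}  B2 = {1, 2}  B3 = {1, 3}
Tree: B1–B2, B1–B3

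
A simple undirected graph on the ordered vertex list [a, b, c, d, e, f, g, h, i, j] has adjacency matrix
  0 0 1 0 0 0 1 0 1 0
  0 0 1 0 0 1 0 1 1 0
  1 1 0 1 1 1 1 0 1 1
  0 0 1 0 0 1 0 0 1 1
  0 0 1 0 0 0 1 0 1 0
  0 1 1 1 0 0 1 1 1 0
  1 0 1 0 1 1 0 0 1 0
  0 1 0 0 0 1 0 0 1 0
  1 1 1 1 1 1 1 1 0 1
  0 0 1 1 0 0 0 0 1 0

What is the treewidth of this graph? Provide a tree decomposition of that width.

Treewidth 3.
Bags: B1 = {c, f, g, i}  B2 = {c, e, g, i}  B3 = {b, c, f, i}  B4 = {b, f, h, i}  B5 = {a, c, g, i}  B6 = {c, d, f, i}  B7 = {c, d, i, j}
Tree: B1–B2, B1–B3, B3–B4, B1–B5, B3–B6, B6–B7

Every bag has size at most 4, so the width is 4 − 1 = 3 and tw(G) ≤ 3. Conversely, {b, f, h, i} is a clique of size 4, and the vertices of any clique must share a bag in every tree decomposition; so some bag has ≥ 4 vertices and tw(G) ≥ 3. Therefore the treewidth is 3.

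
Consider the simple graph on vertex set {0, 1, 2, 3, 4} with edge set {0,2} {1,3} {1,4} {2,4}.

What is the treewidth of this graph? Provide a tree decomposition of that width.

The largest bag has 2 vertices, giving width 1; this decomposition certifies tw(G) ≤ 1. Since G has at least one edge (e.g. 0–2), it is not an edgeless graph, so tw(G) ≥ 1. Hence tw(G) = 1 exactly.

Treewidth 1.
Bags: B1 = {0, 2}  B2 = {2, 4}  B3 = {1, 4}  B4 = {1, 3}
Tree: B1–B2, B2–B3, B3–B4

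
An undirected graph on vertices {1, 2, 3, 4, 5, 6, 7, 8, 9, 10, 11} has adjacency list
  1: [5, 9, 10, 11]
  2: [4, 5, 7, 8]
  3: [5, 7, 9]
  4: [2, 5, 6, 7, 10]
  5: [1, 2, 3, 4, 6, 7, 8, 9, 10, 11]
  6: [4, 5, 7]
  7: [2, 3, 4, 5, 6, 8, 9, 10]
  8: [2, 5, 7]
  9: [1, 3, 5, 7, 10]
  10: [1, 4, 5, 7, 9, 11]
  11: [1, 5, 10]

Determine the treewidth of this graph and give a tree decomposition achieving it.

Treewidth 3.
Bags: B1 = {5, 7, 9, 10}  B2 = {3, 5, 7, 9}  B3 = {1, 5, 9, 10}  B4 = {4, 5, 7, 10}  B5 = {4, 5, 6, 7}  B6 = {1, 5, 10, 11}  B7 = {2, 4, 5, 7}  B8 = {2, 5, 7, 8}
Tree: B1–B2, B1–B3, B1–B4, B4–B5, B3–B6, B5–B7, B7–B8

The largest bag has 4 vertices, giving width 3; this decomposition certifies tw(G) ≤ 3. For the lower bound, the 4 vertices {1, 5, 9, 10} are pairwise adjacent, and any tree decomposition puts a clique entirely inside one bag — forcing width ≥ 3. Hence tw(G) = 3 exactly.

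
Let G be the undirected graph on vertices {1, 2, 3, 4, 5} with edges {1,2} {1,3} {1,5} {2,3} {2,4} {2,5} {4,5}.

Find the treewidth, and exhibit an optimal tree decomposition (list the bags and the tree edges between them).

Every bag has size at most 3, so the width is 3 − 1 = 2 and tw(G) ≤ 2. On the other hand G contains the 3-clique {1, 2, 3}. A clique must lie in a single bag of any decomposition, so no decomposition can have width below 2. The upper and lower bounds meet at 2, so that is the treewidth.

Treewidth 2.
One optimal decomposition is:
Bags: B1 = {1, 2, 5}  B2 = {1, 2, 3}  B3 = {2, 4, 5}
Tree: B1–B2, B1–B3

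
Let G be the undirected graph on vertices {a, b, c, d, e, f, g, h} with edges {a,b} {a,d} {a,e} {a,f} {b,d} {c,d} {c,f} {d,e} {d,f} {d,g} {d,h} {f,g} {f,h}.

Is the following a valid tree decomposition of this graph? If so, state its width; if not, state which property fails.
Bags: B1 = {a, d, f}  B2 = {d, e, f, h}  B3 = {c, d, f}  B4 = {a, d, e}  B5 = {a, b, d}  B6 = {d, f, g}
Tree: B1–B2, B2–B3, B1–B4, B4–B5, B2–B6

No — bags containing vertex e are not connected in the tree.

A tree decomposition must satisfy three properties: every vertex lies in some bag; for every edge, both endpoints lie together in some bag; and for every vertex, the bags containing it form a connected subtree. Here bags containing vertex e are not connected in the tree, so the decomposition is invalid.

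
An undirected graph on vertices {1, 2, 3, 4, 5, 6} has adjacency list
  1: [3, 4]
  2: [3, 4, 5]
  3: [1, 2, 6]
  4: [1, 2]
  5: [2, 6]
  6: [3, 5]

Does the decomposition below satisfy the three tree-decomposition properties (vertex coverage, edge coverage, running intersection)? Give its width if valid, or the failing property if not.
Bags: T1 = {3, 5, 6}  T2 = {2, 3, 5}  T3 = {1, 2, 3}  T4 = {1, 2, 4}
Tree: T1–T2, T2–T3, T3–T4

Every vertex of G appears in some bag (union = {1, 2, 3, 4, 5, 6}); every edge is covered by a bag; and for each vertex v the set of bags containing v is connected in the bag tree. The decomposition is therefore valid. The largest bag has 3 vertices, so the width is 2.

Yes; width 2.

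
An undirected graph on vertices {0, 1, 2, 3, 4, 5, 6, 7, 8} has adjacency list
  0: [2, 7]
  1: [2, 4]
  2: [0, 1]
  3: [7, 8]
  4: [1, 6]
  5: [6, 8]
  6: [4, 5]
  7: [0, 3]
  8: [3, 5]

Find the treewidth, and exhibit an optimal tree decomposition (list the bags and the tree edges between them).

The largest bag has 3 vertices, giving width 2; this decomposition certifies tw(G) ≤ 2. The edges 2–0–7–3–8–5–6–4–1–2 form a cycle, so G is not a tree and its treewidth is at least 2. The upper and lower bounds meet at 2, so that is the treewidth.

Treewidth 2.
One optimal decomposition is:
Bags: B1 = {0, 2, 7}  B2 = {2, 3, 7}  B3 = {2, 3, 8}  B4 = {2, 5, 8}  B5 = {2, 5, 6}  B6 = {2, 4, 6}  B7 = {1, 2, 4}
Tree: B1–B2, B2–B3, B3–B4, B4–B5, B5–B6, B6–B7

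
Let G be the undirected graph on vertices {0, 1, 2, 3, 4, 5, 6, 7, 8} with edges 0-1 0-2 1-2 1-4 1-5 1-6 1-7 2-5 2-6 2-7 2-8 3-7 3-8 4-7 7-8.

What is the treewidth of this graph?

A width-2 tree decomposition is:
Bags: B1 = {2, 7, 8}  B2 = {1, 2, 7}  B3 = {1, 4, 7}  B4 = {1, 2, 5}  B5 = {0, 1, 2}  B6 = {1, 2, 6}  B7 = {3, 7, 8}
Tree: B1–B2, B2–B3, B2–B4, B2–B5, B2–B6, B1–B7
The largest bag has 3 vertices, giving width 2; this decomposition certifies tw(G) ≤ 2. Conversely, {2, 7, 8} is a clique of size 3, and the vertices of any clique must share a bag in every tree decomposition; so some bag has ≥ 3 vertices and tw(G) ≥ 2. Therefore the treewidth is 2.

2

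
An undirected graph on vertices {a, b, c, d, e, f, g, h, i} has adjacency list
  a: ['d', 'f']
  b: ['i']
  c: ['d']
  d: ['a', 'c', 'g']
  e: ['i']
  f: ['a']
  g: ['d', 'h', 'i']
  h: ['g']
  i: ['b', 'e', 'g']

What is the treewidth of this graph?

A width-1 tree decomposition is:
Bags: B1 = {g, i}  B2 = {d, g}  B3 = {g, h}  B4 = {c, d}  B5 = {b, i}  B6 = {e, i}  B7 = {a, d}  B8 = {a, f}
Tree: B1–B2, B1–B3, B2–B4, B1–B5, B1–B6, B4–B7, B7–B8
The largest bag has 2 vertices, giving width 1; this decomposition certifies tw(G) ≤ 1. G has an edge, so its treewidth is at least 1. Hence tw(G) = 1 exactly.

1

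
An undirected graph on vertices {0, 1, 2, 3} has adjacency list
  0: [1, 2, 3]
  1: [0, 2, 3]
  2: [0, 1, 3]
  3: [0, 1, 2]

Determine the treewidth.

A width-3 tree decomposition is:
Bags: B1 = {0, 1, 2, 3}
Tree: (single bag)
With just one bag of size 4, the width is 4 − 1 = 3, so tw(G) ≤ 3. On the other hand G contains the 4-clique {0, 1, 2, 3}. A clique must lie in a single bag of any decomposition, so no decomposition can have width below 3. Combining the bounds, tw(G) = 3.

3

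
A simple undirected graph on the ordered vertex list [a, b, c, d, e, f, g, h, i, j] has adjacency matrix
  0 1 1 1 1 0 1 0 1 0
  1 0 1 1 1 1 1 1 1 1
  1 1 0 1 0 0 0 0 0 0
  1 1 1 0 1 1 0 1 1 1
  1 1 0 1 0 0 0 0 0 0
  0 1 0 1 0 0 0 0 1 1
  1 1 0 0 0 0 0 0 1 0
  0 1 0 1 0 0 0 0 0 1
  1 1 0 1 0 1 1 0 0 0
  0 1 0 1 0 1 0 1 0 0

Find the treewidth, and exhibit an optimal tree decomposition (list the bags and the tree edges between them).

Treewidth 3.
One optimal decomposition is:
Bags: B1 = {a, b, d, i}  B2 = {b, d, f, i}  B3 = {b, d, f, j}  B4 = {a, b, d, e}  B5 = {b, d, h, j}  B6 = {a, b, g, i}  B7 = {a, b, c, d}
Tree: B1–B2, B2–B3, B1–B4, B3–B5, B1–B6, B1–B7

Every bag has size at most 4, so the width is 4 − 1 = 3 and tw(G) ≤ 3. For the lower bound, the 4 vertices {a, b, d, e} are pairwise adjacent, and any tree decomposition puts a clique entirely inside one bag — forcing width ≥ 3. Therefore the treewidth is 3.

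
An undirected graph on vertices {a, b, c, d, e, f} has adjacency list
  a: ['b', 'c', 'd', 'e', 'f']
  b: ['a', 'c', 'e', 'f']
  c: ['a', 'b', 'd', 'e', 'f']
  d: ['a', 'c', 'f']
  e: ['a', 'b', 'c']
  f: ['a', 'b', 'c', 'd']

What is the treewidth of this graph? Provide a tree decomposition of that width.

Treewidth 3.
Bags: B1 = {a, b, c, f}  B2 = {a, c, d, f}  B3 = {a, b, c, e}
Tree: B1–B2, B1–B3

Each bag holds 4 vertices, so the decomposition has width 3, which upper-bounds the treewidth. On the other hand G contains the 4-clique {a, b, c, e}. A clique must lie in a single bag of any decomposition, so no decomposition can have width below 3. Combining the bounds, tw(G) = 3.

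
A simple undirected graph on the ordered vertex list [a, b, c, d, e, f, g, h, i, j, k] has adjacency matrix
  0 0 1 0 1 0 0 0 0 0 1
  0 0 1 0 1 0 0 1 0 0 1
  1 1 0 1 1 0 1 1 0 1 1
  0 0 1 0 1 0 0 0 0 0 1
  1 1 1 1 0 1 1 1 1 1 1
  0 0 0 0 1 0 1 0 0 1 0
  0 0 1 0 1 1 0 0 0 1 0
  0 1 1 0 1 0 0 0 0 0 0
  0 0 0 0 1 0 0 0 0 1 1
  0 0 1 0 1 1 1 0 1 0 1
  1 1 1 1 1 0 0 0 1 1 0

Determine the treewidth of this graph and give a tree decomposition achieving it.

Treewidth 3.
One such decomposition:
Bags: B1 = {a, c, e, k}  B2 = {c, d, e, k}  B3 = {c, e, j, k}  B4 = {b, c, e, k}  B5 = {c, e, g, j}  B6 = {e, f, g, j}  B7 = {b, c, e, h}  B8 = {e, i, j, k}
Tree: B1–B2, B1–B3, B1–B4, B3–B5, B5–B6, B4–B7, B3–B8

Each bag holds 4 vertices, so the decomposition has width 3, which upper-bounds the treewidth. On the other hand G contains the 4-clique {c, e, g, j}. A clique must lie in a single bag of any decomposition, so no decomposition can have width below 3. The upper and lower bounds meet at 3, so that is the treewidth.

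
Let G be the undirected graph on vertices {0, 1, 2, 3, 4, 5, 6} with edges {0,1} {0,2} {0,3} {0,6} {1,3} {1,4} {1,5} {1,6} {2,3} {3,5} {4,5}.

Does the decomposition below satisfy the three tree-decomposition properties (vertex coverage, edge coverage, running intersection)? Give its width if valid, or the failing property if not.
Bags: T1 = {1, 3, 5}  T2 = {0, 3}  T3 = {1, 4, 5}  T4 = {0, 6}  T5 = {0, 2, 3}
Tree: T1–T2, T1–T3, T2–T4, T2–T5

A tree decomposition must satisfy three properties: every vertex lies in some bag; for every edge, both endpoints lie together in some bag; and for every vertex, the bags containing it form a connected subtree. Here edge (1,0) lies in no bag, so the decomposition is invalid.

No — edge (1,0) lies in no bag.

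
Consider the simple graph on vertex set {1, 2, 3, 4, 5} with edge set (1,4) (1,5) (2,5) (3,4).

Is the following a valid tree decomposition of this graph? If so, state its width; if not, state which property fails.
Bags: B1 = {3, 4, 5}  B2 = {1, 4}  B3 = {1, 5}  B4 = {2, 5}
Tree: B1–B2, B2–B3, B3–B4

A tree decomposition must satisfy three properties: every vertex lies in some bag; for every edge, both endpoints lie together in some bag; and for every vertex, the bags containing it form a connected subtree. Here bags containing vertex 5 are not connected in the tree, so the decomposition is invalid.

No — bags containing vertex 5 are not connected in the tree.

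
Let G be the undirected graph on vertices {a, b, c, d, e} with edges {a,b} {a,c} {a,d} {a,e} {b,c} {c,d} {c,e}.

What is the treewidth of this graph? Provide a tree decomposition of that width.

The largest bag has 3 vertices, giving width 2; this decomposition certifies tw(G) ≤ 2. Conversely, {a, c, d} is a clique of size 3, and the vertices of any clique must share a bag in every tree decomposition; so some bag has ≥ 3 vertices and tw(G) ≥ 2. Combining the bounds, tw(G) = 2.

Treewidth 2.
One optimal decomposition is:
Bags: B1 = {a, c, e}  B2 = {a, c, d}  B3 = {a, b, c}
Tree: B1–B2, B2–B3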